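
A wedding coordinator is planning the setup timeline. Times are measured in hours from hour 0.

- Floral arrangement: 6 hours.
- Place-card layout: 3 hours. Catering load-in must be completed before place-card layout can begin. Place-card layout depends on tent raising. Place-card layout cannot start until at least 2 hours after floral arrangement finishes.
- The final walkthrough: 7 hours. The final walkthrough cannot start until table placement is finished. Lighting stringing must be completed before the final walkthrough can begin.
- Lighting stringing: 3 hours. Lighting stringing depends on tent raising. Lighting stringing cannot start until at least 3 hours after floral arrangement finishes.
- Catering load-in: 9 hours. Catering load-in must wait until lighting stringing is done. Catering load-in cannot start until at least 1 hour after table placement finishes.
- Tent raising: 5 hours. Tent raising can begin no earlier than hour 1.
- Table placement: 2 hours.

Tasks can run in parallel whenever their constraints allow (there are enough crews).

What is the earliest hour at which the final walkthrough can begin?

Nothing blocks floral arrangement, so it runs from hour 0 to hour 6.
Table placement can start immediately at hour 0; it finishes at hour 2.
Tent raising waits on its own release at hour 1, so it starts at hour 1 and finishes at 1 + 5 = hour 6.
Lighting stringing cannot start until tent raising (finishes hour 6); floral arrangement (finishes hour 6, plus 3-hour gap → hour 9). The controlling bound is hour 9, so lighting stringing finishes at 9 + 3 = hour 12.
The final walkthrough waits on table placement (finishes hour 2); lighting stringing (finishes hour 12). The latest of these is hour 12, which is the earliest the final walkthrough can start.

12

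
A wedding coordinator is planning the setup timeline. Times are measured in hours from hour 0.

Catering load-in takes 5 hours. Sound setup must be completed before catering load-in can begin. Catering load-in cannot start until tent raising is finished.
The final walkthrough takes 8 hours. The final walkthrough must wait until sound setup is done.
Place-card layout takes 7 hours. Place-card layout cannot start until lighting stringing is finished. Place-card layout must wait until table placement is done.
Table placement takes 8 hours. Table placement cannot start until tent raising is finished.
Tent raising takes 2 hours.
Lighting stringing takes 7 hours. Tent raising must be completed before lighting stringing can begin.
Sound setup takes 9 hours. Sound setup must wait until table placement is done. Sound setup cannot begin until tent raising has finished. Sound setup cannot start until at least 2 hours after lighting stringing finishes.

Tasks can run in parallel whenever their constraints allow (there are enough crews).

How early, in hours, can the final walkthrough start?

Tent raising has no prerequisites, so it starts at hour 0 and finishes at hour 2.
Lighting stringing waits on tent raising (finishes hour 2), so it starts at hour 2 and finishes at 2 + 7 = hour 9.
After tent raising (finishes hour 2), table placement can start at hour 2 and finishes at hour 10.
Sound setup has to wait for table placement (finishes hour 10); tent raising (finishes hour 2); lighting stringing (finishes hour 9, plus 2-hour gap → hour 11). The latest of these is hour 11, so sound setup runs hour 11 to 11 + 9 = hour 20.
The final walkthrough waits on sound setup (finishes hour 20), so the earliest it can start is hour 20.

20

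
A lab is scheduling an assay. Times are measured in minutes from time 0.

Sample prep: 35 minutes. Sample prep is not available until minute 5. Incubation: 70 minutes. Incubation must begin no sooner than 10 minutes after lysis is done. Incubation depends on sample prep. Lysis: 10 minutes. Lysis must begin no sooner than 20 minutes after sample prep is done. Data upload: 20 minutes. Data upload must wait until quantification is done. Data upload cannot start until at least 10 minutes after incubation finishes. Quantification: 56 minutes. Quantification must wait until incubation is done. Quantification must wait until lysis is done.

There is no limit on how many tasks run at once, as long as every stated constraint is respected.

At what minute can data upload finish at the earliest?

226

After its own release at minute 5, sample prep can start at minute 5 and finishes at minute 40.
Lysis cannot begin until sample prep (finishes minute 40, plus 20-minute gap → minute 60). It runs from minute 60 to 60 + 10 = minute 70.
Incubation cannot start until lysis (finishes minute 70, plus 10-minute gap → minute 80); sample prep (finishes minute 40). The controlling bound is minute 80, so incubation finishes at 80 + 70 = minute 150.
Quantification cannot start until incubation (finishes minute 150); lysis (finishes minute 70). The controlling bound is minute 150, so quantification finishes at 150 + 56 = minute 206.
Data upload needs all of quantification (finishes minute 206); incubation (finishes minute 150, plus 10-minute gap → minute 160). That puts its earliest start at minute 206; it finishes at 206 + 20 = minute 226.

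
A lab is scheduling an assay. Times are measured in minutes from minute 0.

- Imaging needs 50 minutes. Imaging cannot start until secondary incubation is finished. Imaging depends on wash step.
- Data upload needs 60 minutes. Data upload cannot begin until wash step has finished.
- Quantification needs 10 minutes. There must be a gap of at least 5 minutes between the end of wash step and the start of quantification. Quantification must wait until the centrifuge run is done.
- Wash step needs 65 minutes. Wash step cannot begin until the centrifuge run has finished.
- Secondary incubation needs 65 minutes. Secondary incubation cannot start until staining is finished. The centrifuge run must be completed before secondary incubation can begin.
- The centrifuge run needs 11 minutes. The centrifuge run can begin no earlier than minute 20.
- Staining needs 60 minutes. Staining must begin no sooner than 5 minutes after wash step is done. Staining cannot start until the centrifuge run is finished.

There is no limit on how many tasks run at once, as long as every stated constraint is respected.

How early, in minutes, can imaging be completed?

The centrifuge run cannot begin until its own release at minute 20. It runs from minute 20 to 20 + 11 = minute 31.
After the centrifuge run (finishes minute 31), wash step can start at minute 31 and finishes at minute 96.
Staining cannot start until wash step (finishes minute 96, plus 5-minute gap → minute 101); the centrifuge run (finishes minute 31). The controlling bound is minute 101, so staining finishes at 101 + 60 = minute 161.
Secondary incubation cannot start until staining (finishes minute 161); the centrifuge run (finishes minute 31). The controlling bound is minute 161, so secondary incubation finishes at 161 + 65 = minute 226.
Imaging cannot start until secondary incubation (finishes minute 226); wash step (finishes minute 96). The controlling bound is minute 226, so imaging finishes at 226 + 50 = minute 276.

276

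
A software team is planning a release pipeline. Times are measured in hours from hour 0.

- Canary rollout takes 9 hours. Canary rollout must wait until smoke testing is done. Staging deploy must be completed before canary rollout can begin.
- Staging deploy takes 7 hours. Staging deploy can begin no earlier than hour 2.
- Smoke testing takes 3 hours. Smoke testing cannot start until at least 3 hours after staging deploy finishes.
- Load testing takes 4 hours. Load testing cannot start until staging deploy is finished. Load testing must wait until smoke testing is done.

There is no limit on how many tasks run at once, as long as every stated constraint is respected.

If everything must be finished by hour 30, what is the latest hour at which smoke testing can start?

18

Nothing follows canary rollout; the deadline of hour 30 is its only limit. It must start by 30 − 9 = hour 21.
Load testing must finish by hour 30; it takes 4 hours, so it must start by 30 − 4 = hour 26.
Smoke testing must finish in time for canary rollout (must start by hour 21); load testing (must start by hour 26). The tightest is hour 21, so smoke testing must start by 21 − 3 = hour 18.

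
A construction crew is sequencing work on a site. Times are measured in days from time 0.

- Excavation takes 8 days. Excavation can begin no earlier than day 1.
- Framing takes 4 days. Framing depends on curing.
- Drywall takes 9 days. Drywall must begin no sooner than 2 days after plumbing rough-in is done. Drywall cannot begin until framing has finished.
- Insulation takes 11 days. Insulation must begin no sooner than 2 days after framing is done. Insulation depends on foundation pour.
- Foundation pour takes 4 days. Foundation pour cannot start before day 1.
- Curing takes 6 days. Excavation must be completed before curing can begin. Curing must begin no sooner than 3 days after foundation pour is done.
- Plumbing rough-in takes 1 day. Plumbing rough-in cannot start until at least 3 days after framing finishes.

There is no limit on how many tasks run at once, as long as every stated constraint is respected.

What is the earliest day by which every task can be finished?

Foundation pour cannot begin until its own release at day 1. It runs from day 1 to 1 + 4 = day 5.
Excavation cannot begin until its own release at day 1. It runs from day 1 to 1 + 8 = day 9.
For curing: excavation (finishes day 9); foundation pour (finishes day 5, plus 3-day gap → day 8). Taking the maximum gives a start of day 9, and it finishes at 9 + 6 = day 15.
Framing waits on curing (finishes day 15), so it starts at day 15 and finishes at 15 + 4 = day 19.
Insulation needs all of framing (finishes day 19, plus 2-day gap → day 21); foundation pour (finishes day 5). That puts its earliest start at day 21; it finishes at 21 + 11 = day 32.
After framing (finishes day 19, plus 3-day gap → day 22), plumbing rough-in can start at day 22 and finishes at day 23.
Drywall has to wait for plumbing rough-in (finishes day 23, plus 2-day gap → day 25); framing (finishes day 19). The latest of these is day 25, so drywall runs day 25 to 25 + 9 = day 34.
All tasks are finished once the last one completes. Finish times: Excavation at 9, Foundation pour at 5, Curing at 15, Framing at 19, Plumbing rough-in at 23, Insulation at 32, Drywall at 34. The latest is day 34.

34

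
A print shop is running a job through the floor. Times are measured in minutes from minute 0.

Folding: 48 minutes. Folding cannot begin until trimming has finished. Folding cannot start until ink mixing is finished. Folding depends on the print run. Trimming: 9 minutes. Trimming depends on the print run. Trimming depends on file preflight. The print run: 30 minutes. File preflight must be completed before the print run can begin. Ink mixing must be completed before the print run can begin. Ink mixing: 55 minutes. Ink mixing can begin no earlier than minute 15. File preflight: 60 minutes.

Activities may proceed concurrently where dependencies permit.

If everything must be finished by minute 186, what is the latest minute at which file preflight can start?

Folding has no dependents, so it just needs to finish by minute 186. Starting by 186 − 48 = minute 138 achieves that.
Trimming feeds into folding (must start by minute 138); so trimming must finish by minute 138 and therefore start by minute 129.
The print run must finish in time for trimming (must start by minute 129); folding (must start by minute 138). The tightest is minute 129, so the print run must start by 129 − 30 = minute 99.
File preflight must finish in time for the print run (must start by minute 99); trimming (must start by minute 129). The tightest is minute 99, so file preflight must start by 99 − 60 = minute 39.

39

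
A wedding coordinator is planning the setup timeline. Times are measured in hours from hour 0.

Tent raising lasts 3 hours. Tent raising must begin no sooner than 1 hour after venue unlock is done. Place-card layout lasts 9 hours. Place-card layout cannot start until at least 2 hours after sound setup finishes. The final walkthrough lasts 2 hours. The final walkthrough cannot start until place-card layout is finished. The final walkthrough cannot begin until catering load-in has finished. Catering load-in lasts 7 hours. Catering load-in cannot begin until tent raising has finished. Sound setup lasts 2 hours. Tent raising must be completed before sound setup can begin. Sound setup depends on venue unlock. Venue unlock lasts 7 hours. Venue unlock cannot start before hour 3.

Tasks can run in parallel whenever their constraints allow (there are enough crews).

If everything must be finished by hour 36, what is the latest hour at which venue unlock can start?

10

The final walkthrough has no dependents, so it just needs to finish by hour 36. Starting by 36 − 2 = hour 34 achieves that.
Place-card layout has to be done before the final walkthrough (must start by hour 34). That means finishing by hour 34, i.e. starting by 34 − 9 = hour 25.
Sound setup must finish before place-card layout (must start by hour 25, minus 2-hour gap → hour 23). With a 2-hour duration, sound setup must start by 23 − 2 = hour 21.
Catering load-in has to be done before the final walkthrough (must start by hour 34). That means finishing by hour 34, i.e. starting by 34 − 7 = hour 27.
Tent raising must finish in time for sound setup (must start by hour 21); catering load-in (must start by hour 27). The tightest is hour 21, so tent raising must start by 21 − 3 = hour 18.
Venue unlock has several dependents: tent raising (must start by hour 18, minus 1-hour gap → hour 17); sound setup (must start by hour 21). The earliest of those limits is hour 17, so venue unlock must start by 17 − 7 = hour 10.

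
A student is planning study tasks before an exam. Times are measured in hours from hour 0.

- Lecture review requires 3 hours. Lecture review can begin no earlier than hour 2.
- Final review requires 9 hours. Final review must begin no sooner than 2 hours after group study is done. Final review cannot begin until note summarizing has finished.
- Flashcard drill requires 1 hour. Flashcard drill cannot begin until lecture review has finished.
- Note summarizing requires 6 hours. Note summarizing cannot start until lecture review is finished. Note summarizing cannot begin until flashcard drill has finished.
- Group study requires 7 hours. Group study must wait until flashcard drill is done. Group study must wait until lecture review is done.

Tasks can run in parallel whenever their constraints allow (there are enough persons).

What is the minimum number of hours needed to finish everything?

24

After its own release at hour 2, lecture review can start at hour 2 and finishes at hour 5.
After lecture review (finishes hour 5), flashcard drill can start at hour 5 and finishes at hour 6.
Note summarizing needs all of lecture review (finishes hour 5); flashcard drill (finishes hour 6). That puts its earliest start at hour 6; it finishes at 6 + 6 = hour 12.
Group study cannot start until flashcard drill (finishes hour 6); lecture review (finishes hour 5). The controlling bound is hour 6, so group study finishes at 6 + 7 = hour 13.
For final review: group study (finishes hour 13, plus 2-hour gap → hour 15); note summarizing (finishes hour 12). Taking the maximum gives a start of hour 15, and it finishes at 15 + 9 = hour 24.
All tasks are finished once the last one completes. Finish times: Lecture review at 5, Flashcard drill at 6, Group study at 13, Note summarizing at 12, Final review at 24. The latest is hour 24.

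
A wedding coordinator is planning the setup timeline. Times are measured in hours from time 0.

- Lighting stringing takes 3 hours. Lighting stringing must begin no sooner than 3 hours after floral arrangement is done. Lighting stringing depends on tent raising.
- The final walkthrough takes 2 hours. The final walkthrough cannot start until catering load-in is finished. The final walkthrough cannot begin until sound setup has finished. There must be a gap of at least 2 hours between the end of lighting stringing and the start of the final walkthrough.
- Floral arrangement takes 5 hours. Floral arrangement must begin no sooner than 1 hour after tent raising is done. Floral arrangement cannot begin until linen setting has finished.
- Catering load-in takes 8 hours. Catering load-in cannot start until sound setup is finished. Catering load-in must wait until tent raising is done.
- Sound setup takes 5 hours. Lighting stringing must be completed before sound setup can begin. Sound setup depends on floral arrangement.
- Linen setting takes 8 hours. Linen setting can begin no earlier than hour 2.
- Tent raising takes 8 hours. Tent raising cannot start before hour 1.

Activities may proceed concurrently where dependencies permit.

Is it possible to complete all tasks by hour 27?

No

After its own release at hour 2, linen setting can start at hour 2 and finishes at hour 10.
Tent raising cannot begin until its own release at hour 1. It runs from hour 1 to 1 + 8 = hour 9.
Floral arrangement has to wait for tent raising (finishes hour 9, plus 1-hour gap → hour 10); linen setting (finishes hour 10). The latest of these is hour 10, so floral arrangement runs hour 10 to 10 + 5 = hour 15.
Lighting stringing needs all of floral arrangement (finishes hour 15, plus 3-hour gap → hour 18); tent raising (finishes hour 9). That puts its earliest start at hour 18; it finishes at 18 + 3 = hour 21.
Sound setup needs all of lighting stringing (finishes hour 21); floral arrangement (finishes hour 15). That puts its earliest start at hour 21; it finishes at 21 + 5 = hour 26.
Catering load-in has to wait for sound setup (finishes hour 26); tent raising (finishes hour 9). The latest of these is hour 26, so catering load-in runs hour 26 to 26 + 8 = hour 34.
The final walkthrough needs all of catering load-in (finishes hour 34); sound setup (finishes hour 26); lighting stringing (finishes hour 21, plus 2-hour gap → hour 23). That puts its earliest start at hour 34; it finishes at 34 + 2 = hour 36.
The earliest everything can be done is hour 36, which is after the deadline of 27, so it is not possible.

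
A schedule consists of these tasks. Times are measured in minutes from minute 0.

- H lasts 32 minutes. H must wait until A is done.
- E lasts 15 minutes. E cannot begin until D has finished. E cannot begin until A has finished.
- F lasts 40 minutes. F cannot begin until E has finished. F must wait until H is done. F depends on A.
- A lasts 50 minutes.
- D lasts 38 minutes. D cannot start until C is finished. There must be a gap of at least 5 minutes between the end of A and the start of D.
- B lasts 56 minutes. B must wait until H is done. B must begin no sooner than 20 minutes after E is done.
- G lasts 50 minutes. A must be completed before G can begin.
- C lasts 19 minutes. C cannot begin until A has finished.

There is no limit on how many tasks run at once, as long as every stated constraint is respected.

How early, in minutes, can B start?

A can start immediately at minute 0; it finishes at minute 50.
H waits on A (finishes minute 50), so it starts at minute 50 and finishes at 50 + 32 = minute 82.
C cannot begin until A (finishes minute 50). It runs from minute 50 to 50 + 19 = minute 69.
D cannot start until C (finishes minute 69); A (finishes minute 50, plus 5-minute gap → minute 55). The controlling bound is minute 69, so D finishes at 69 + 38 = minute 107.
For E: D (finishes minute 107); A (finishes minute 50). Taking the maximum gives a start of minute 107, and it finishes at 107 + 15 = minute 122.
B waits on H (finishes minute 82); E (finishes minute 122, plus 20-minute gap → minute 142). The latest of these is minute 142, which is the earliest B can start.

142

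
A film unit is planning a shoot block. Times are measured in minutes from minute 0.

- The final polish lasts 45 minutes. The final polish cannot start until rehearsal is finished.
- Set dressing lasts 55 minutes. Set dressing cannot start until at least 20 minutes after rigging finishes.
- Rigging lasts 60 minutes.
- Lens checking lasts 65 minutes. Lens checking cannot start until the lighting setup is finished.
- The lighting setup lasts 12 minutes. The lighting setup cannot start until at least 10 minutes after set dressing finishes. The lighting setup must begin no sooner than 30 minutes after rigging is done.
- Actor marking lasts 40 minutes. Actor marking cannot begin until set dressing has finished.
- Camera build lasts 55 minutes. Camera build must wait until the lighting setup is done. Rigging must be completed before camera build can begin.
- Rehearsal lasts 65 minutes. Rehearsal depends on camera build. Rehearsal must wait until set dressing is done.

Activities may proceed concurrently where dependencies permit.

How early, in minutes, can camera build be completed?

212

Nothing blocks rigging, so it runs from minute 0 to minute 60.
After rigging (finishes minute 60, plus 20-minute gap → minute 80), set dressing can start at minute 80 and finishes at minute 135.
The lighting setup needs all of set dressing (finishes minute 135, plus 10-minute gap → minute 145); rigging (finishes minute 60, plus 30-minute gap → minute 90). That puts its earliest start at minute 145; it finishes at 145 + 12 = minute 157.
Camera build cannot start until the lighting setup (finishes minute 157); rigging (finishes minute 60). The controlling bound is minute 157, so camera build finishes at 157 + 55 = minute 212.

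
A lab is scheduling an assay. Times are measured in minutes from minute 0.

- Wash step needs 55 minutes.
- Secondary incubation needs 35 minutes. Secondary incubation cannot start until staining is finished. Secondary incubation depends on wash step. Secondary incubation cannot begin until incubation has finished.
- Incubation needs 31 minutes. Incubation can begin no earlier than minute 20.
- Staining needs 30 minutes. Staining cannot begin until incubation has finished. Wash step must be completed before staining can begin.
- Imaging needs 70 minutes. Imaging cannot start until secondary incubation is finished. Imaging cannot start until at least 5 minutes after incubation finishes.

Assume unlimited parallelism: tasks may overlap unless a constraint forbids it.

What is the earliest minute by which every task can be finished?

190

Wash step can start immediately at minute 0; it finishes at minute 55.
After its own release at minute 20, incubation can start at minute 20 and finishes at minute 51.
Staining cannot start until incubation (finishes minute 51); wash step (finishes minute 55). The controlling bound is minute 55, so staining finishes at 55 + 30 = minute 85.
For secondary incubation: staining (finishes minute 85); wash step (finishes minute 55); incubation (finishes minute 51). Taking the maximum gives a start of minute 85, and it finishes at 85 + 35 = minute 120.
Imaging cannot start until secondary incubation (finishes minute 120); incubation (finishes minute 51, plus 5-minute gap → minute 56). The controlling bound is minute 120, so imaging finishes at 120 + 70 = minute 190.
All tasks are finished once the last one completes. Finish times: Incubation at 51, Wash step at 55, Staining at 85, Secondary incubation at 120, Imaging at 190. The latest is minute 190.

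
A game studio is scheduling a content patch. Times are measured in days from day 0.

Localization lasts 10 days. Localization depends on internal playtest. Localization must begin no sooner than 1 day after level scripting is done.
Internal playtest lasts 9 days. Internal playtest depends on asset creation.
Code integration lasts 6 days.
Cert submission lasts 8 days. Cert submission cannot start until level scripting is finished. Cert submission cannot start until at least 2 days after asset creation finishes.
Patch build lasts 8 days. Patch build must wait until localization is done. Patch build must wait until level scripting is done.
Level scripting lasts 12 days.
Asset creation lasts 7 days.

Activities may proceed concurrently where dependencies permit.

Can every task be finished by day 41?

Code integration has no prerequisites, so it starts at day 0 and finishes at day 6.
Level scripting has no prerequisites, so it starts at day 0 and finishes at day 12.
Nothing blocks asset creation, so it runs from day 0 to day 7.
Cert submission needs all of level scripting (finishes day 12); asset creation (finishes day 7, plus 2-day gap → day 9). That puts its earliest start at day 12; it finishes at 12 + 8 = day 20.
Internal playtest waits on asset creation (finishes day 7), so it starts at day 7 and finishes at 7 + 9 = day 16.
For localization: internal playtest (finishes day 16); level scripting (finishes day 12, plus 1-day gap → day 13). Taking the maximum gives a start of day 16, and it finishes at 16 + 10 = day 26.
For patch build: localization (finishes day 26); level scripting (finishes day 12). Taking the maximum gives a start of day 26, and it finishes at 26 + 8 = day 34.
Every task is finished by day 34, which is no later than the deadline of 41, so the schedule is feasible.

Yes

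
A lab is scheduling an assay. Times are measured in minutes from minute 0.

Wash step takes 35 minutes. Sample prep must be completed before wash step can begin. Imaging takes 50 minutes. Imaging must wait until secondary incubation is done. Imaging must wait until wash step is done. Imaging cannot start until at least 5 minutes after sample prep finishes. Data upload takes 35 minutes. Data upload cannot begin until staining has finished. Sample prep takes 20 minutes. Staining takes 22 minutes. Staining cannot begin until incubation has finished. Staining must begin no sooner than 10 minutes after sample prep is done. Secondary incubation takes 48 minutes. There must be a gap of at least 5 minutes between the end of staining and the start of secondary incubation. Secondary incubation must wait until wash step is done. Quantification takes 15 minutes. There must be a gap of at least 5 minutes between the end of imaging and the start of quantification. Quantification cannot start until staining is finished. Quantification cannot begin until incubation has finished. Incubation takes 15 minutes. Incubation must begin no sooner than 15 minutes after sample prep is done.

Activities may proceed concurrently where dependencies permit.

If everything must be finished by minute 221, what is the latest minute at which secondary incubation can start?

103

Quantification must finish by minute 221; it takes 15 minutes, so it must start by 221 − 15 = minute 206.
Imaging must finish before quantification (must start by minute 206, minus 5-minute gap → minute 201). With a 50-minute duration, imaging must start by 201 − 50 = minute 151.
Secondary incubation feeds into imaging (must start by minute 151); so secondary incubation must finish by minute 151 and therefore start by minute 103.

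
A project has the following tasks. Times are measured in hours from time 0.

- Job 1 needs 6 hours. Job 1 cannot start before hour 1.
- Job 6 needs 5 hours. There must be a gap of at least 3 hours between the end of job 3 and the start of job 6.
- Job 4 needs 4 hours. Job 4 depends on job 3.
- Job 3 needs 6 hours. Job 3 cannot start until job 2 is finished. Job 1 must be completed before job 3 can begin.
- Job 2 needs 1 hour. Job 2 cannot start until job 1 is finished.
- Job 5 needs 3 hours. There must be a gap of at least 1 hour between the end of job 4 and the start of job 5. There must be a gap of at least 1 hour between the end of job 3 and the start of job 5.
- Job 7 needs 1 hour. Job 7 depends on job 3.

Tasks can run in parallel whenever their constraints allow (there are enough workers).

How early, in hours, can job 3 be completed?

14

After its own release at hour 1, job 1 can start at hour 1 and finishes at hour 7.
Job 2 waits on job 1 (finishes hour 7), so it starts at hour 7 and finishes at 7 + 1 = hour 8.
Job 3 has to wait for job 2 (finishes hour 8); job 1 (finishes hour 7). The latest of these is hour 8, so job 3 runs hour 8 to 8 + 6 = hour 14.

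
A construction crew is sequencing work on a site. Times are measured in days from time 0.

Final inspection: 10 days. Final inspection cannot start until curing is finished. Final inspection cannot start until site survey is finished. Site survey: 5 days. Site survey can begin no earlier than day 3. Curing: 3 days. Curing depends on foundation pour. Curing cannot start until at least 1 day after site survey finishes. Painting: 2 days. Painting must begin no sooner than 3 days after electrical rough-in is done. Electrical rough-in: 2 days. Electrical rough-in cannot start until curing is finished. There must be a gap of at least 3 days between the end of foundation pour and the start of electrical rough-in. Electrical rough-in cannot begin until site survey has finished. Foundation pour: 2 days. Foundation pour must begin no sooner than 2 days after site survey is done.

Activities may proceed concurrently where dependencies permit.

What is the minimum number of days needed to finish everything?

25

Site survey waits on its own release at day 3, so it starts at day 3 and finishes at 3 + 5 = day 8.
After site survey (finishes day 8, plus 2-day gap → day 10), foundation pour can start at day 10 and finishes at day 12.
Curing cannot start until foundation pour (finishes day 12); site survey (finishes day 8, plus 1-day gap → day 9). The controlling bound is day 12, so curing finishes at 12 + 3 = day 15.
Final inspection cannot start until curing (finishes day 15); site survey (finishes day 8). The controlling bound is day 15, so final inspection finishes at 15 + 10 = day 25.
Electrical rough-in has to wait for curing (finishes day 15); foundation pour (finishes day 12, plus 3-day gap → day 15); site survey (finishes day 8). The latest of these is day 15, so electrical rough-in runs day 15 to 15 + 2 = day 17.
After electrical rough-in (finishes day 17, plus 3-day gap → day 20), painting can start at day 20 and finishes at day 22.
All tasks are finished once the last one completes. Finish times: Site survey at 8, Foundation pour at 12, Curing at 15, Electrical rough-in at 17, Painting at 22, Final inspection at 25. The latest is day 25.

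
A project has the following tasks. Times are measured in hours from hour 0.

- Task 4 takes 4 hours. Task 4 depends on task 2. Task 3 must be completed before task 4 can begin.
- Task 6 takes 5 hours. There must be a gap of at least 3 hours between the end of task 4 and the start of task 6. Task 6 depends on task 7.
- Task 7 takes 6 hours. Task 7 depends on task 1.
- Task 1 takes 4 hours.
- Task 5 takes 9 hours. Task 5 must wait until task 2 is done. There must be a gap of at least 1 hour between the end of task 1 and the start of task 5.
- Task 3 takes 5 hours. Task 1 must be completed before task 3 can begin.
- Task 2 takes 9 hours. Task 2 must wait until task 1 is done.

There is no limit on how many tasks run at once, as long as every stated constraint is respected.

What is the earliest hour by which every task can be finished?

Nothing blocks task 1, so it runs from hour 0 to hour 4.
Task 7 cannot begin until task 1 (finishes hour 4). It runs from hour 4 to 4 + 6 = hour 10.
Task 3 cannot begin until task 1 (finishes hour 4). It runs from hour 4 to 4 + 5 = hour 9.
Task 2 cannot begin until task 1 (finishes hour 4). It runs from hour 4 to 4 + 9 = hour 13.
Task 5 has to wait for task 2 (finishes hour 13); task 1 (finishes hour 4, plus 1-hour gap → hour 5). The latest of these is hour 13, so task 5 runs hour 13 to 13 + 9 = hour 22.
Task 4 needs all of task 2 (finishes hour 13); task 3 (finishes hour 9). That puts its earliest start at hour 13; it finishes at 13 + 4 = hour 17.
Task 6 cannot start until task 4 (finishes hour 17, plus 3-hour gap → hour 20); task 7 (finishes hour 10). The controlling bound is hour 20, so task 6 finishes at 20 + 5 = hour 25.
All tasks are finished once the last one completes. Finish times: Task 1 at 4, Task 2 at 13, Task 3 at 9, Task 4 at 17, Task 5 at 22, Task 6 at 25, Task 7 at 10. The latest is hour 25.

25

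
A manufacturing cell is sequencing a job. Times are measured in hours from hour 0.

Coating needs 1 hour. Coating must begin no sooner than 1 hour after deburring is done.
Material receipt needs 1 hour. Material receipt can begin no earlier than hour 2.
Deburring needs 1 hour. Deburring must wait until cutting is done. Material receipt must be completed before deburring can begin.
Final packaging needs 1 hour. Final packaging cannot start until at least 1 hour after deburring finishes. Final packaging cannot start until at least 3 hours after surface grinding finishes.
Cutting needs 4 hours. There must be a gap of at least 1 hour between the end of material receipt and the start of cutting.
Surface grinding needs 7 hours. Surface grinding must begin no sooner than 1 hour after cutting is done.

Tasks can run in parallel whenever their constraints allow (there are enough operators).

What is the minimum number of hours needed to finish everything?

Material receipt waits on its own release at hour 2, so it starts at hour 2 and finishes at 2 + 1 = hour 3.
Cutting cannot begin until material receipt (finishes hour 3, plus 1-hour gap → hour 4). It runs from hour 4 to 4 + 4 = hour 8.
After cutting (finishes hour 8, plus 1-hour gap → hour 9), surface grinding can start at hour 9 and finishes at hour 16.
Deburring has to wait for cutting (finishes hour 8); material receipt (finishes hour 3). The latest of these is hour 8, so deburring runs hour 8 to 8 + 1 = hour 9.
Final packaging needs all of deburring (finishes hour 9, plus 1-hour gap → hour 10); surface grinding (finishes hour 16, plus 3-hour gap → hour 19). That puts its earliest start at hour 19; it finishes at 19 + 1 = hour 20.
After deburring (finishes hour 9, plus 1-hour gap → hour 10), coating can start at hour 10 and finishes at hour 11.
All tasks are finished once the last one completes. Finish times: Material receipt at 3, Cutting at 8, Deburring at 9, Surface grinding at 16, Coating at 11, Final packaging at 20. The latest is hour 20.

20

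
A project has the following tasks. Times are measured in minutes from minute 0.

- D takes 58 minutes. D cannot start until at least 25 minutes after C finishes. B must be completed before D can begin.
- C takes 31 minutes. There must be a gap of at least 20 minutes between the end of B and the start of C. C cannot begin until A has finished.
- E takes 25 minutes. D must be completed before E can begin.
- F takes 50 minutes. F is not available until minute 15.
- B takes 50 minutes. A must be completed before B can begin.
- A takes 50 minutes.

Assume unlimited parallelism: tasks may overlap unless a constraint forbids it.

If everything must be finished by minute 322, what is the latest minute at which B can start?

113

To finish by minute 322, E (duration 25) must start no later than minute 297.
D feeds into E (must start by minute 297); so D must finish by minute 297 and therefore start by minute 239.
C has to be done before D (must start by minute 239, minus 25-minute gap → minute 214). That means finishing by minute 214, i.e. starting by 214 − 31 = minute 183.
B has several dependents: C (must start by minute 183, minus 20-minute gap → minute 163); D (must start by minute 239). The earliest of those limits is minute 163, so B must start by 163 − 50 = minute 113.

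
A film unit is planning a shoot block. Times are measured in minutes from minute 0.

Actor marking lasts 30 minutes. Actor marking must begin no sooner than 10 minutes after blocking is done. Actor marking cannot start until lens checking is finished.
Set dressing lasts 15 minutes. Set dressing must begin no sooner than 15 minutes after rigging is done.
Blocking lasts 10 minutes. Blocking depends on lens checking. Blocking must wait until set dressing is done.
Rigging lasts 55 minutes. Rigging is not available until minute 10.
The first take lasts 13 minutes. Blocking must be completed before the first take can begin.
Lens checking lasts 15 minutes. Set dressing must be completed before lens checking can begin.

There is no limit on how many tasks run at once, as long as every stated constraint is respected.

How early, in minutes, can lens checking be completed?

110

Rigging cannot begin until its own release at minute 10. It runs from minute 10 to 10 + 55 = minute 65.
Set dressing waits on rigging (finishes minute 65, plus 15-minute gap → minute 80), so it starts at minute 80 and finishes at 80 + 15 = minute 95.
Lens checking waits on set dressing (finishes minute 95), so it starts at minute 95 and finishes at 95 + 15 = minute 110.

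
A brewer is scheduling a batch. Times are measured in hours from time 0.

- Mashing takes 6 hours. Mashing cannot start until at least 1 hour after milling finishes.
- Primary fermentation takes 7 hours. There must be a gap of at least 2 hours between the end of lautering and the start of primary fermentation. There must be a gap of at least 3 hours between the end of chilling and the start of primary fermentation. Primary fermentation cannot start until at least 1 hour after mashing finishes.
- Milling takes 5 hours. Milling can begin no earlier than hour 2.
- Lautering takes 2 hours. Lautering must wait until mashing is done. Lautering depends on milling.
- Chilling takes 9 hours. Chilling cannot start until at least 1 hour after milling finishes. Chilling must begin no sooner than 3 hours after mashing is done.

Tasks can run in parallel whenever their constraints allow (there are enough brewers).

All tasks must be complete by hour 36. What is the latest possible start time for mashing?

8

Primary fermentation has no dependents, so it just needs to finish by hour 36. Starting by 36 − 7 = hour 29 achieves that.
Lautering feeds into primary fermentation (must start by hour 29, minus 2-hour gap → hour 27); so lautering must finish by hour 27 and therefore start by hour 25.
Since primary fermentation (must start by hour 29, minus 3-hour gap → hour 26) depends on it, chilling must finish by hour 26. Backing off its 9-hour duration gives a latest start of hour 17.
Mashing feeds lautering (must start by hour 25); chilling (must start by hour 17, minus 3-hour gap → hour 14); primary fermentation (must start by hour 29, minus 1-hour gap → hour 28). Taking the minimum, mashing must finish by hour 14 and start by 14 − 6 = hour 8.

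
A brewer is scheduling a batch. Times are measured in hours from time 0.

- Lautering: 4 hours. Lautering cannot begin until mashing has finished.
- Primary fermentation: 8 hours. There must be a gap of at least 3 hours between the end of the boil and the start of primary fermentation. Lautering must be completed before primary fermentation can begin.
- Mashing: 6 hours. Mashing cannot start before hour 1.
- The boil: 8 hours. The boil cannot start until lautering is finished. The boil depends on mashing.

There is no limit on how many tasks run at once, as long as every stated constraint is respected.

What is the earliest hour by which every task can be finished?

Mashing cannot begin until its own release at hour 1. It runs from hour 1 to 1 + 6 = hour 7.
Lautering cannot begin until mashing (finishes hour 7). It runs from hour 7 to 7 + 4 = hour 11.
The boil needs all of lautering (finishes hour 11); mashing (finishes hour 7). That puts its earliest start at hour 11; it finishes at 11 + 8 = hour 19.
Primary fermentation has to wait for the boil (finishes hour 19, plus 3-hour gap → hour 22); lautering (finishes hour 11). The latest of these is hour 22, so primary fermentation runs hour 22 to 22 + 8 = hour 30.
All tasks are finished once the last one completes. Finish times: Mashing at 7, Lautering at 11, The boil at 19, Primary fermentation at 30. The latest is hour 30.

30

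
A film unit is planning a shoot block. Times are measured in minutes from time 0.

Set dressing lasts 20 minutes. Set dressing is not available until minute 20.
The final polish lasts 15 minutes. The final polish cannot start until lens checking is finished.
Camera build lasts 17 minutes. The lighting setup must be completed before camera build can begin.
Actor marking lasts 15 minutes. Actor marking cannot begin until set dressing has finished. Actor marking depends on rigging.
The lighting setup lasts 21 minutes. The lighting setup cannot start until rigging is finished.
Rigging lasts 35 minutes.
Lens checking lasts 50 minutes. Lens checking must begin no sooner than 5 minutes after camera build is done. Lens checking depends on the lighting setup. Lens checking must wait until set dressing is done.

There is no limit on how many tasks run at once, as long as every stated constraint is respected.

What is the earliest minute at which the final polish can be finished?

143

Set dressing waits on its own release at minute 20, so it starts at minute 20 and finishes at 20 + 20 = minute 40.
Rigging has no prerequisites, so it starts at minute 0 and finishes at minute 35.
The lighting setup waits on rigging (finishes minute 35), so it starts at minute 35 and finishes at 35 + 21 = minute 56.
Camera build waits on the lighting setup (finishes minute 56), so it starts at minute 56 and finishes at 56 + 17 = minute 73.
Lens checking has to wait for camera build (finishes minute 73, plus 5-minute gap → minute 78); the lighting setup (finishes minute 56); set dressing (finishes minute 40). The latest of these is minute 78, so lens checking runs minute 78 to 78 + 50 = minute 128.
The final polish waits on lens checking (finishes minute 128), so it starts at minute 128 and finishes at 128 + 15 = minute 143.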